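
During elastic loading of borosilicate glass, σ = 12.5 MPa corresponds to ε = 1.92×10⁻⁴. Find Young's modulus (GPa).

65.1 GPa

E = σ/ε = 12.5 MPa / 1.92×10⁻⁴ = 65100 MPa = 65.1 GPa.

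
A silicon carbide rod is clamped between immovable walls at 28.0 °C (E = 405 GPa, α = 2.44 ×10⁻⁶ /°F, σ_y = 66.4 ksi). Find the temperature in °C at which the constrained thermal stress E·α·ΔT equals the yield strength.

α = 2.44×10⁻⁶/°F × 9/5 = 4.39×10⁻⁶/K.
σ_y = 66.4 ksi = 457.8 MPa.
E·α·ΔT = 457.8 MPa ⇒ ΔT = 457.8 / (405.0×10³ × 4.39×10⁻⁶) = 257.4 K.
T = 28.0 + 257.4 = 285.4 °C.

285 °C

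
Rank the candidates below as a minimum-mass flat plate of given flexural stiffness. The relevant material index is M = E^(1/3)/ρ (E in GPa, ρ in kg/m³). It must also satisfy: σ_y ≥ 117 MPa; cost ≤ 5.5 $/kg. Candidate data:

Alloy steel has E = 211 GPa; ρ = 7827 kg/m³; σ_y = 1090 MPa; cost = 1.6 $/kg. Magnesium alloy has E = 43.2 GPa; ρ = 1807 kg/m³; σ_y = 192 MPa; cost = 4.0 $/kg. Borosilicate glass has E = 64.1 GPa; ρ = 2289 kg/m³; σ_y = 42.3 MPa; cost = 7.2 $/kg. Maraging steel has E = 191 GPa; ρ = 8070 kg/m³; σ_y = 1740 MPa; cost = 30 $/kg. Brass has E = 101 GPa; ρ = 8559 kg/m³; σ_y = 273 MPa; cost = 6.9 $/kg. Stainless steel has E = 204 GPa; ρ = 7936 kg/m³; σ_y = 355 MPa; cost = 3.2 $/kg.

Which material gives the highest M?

magnesium alloy

Screen on constraints: σ_y ≥ 117 MPa; cost ≤ 5.5 $/kg. Survivors: alloy steel, magnesium alloy, stainless steel.
Computing M directly (units already consistent):
  magnesium alloy: M = 1.94×10⁻³
  alloy steel: M = 0.761×10⁻³
  stainless steel: M = 0.742×10⁻³
Highest index: magnesium alloy.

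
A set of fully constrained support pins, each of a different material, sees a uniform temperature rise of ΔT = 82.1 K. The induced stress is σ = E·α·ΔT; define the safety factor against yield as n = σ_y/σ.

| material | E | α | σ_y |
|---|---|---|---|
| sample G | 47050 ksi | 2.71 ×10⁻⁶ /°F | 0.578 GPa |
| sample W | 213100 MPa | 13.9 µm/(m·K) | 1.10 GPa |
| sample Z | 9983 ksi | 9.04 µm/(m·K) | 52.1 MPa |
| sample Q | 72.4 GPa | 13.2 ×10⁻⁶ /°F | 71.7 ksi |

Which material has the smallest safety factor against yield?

Per material, after unit conversion:
  sample G: E = 324.4, α = 4.88, σ_y = 578.0 → σ = 130 MPa, n = 4.45
  sample W: E = 213.1, α = 13.9, σ_y = 1100 → σ = 243 MPa, n = 4.52
  sample Z: E = 68.83, α = 9.04, σ_y = 52.10 → σ = 51.1 MPa, n = 1.02
  sample Q: E = 72.40, α = 23.8, σ_y = 494.4 → σ = 141 MPa, n = 3.50
The minimum is sample Z at n = 1.02.

sample Z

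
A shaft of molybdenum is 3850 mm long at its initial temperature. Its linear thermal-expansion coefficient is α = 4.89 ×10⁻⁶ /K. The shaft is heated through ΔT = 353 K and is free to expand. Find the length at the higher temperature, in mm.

3856.6 mm

ΔL = α·L₀·ΔT = 4.89×10⁻⁶ × 3850 mm × 353.0 K = 6.65 mm.
L = L₀ + ΔL = 3850 + 6.65 = 3856.6 mm.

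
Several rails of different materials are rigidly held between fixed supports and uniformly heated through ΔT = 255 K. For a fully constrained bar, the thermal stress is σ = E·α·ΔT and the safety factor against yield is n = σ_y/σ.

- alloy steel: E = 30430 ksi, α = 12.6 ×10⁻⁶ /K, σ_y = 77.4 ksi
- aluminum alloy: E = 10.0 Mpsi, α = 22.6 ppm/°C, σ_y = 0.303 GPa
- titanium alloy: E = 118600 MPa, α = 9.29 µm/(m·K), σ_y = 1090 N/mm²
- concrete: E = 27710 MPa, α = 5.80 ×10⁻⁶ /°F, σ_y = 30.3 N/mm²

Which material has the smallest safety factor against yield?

In consistent units (E in GPa, α in ×10⁻⁶/K, σ_y in MPa):
  alloy steel: E = 209.8, α = 12.6, σ_y = 533.7 → σ = 674 MPa, n = 0.792
  aluminum alloy: E = 68.95, α = 22.6, σ_y = 303.0 → σ = 397 MPa, n = 0.763
  titanium alloy: E = 118.6, α = 9.29, σ_y = 1090 → σ = 281 MPa, n = 3.88
  concrete: E = 27.71, α = 10.4, σ_y = 30.30 → σ = 73.8 MPa, n = 0.411
The minimum is concrete at n = 0.411.

concrete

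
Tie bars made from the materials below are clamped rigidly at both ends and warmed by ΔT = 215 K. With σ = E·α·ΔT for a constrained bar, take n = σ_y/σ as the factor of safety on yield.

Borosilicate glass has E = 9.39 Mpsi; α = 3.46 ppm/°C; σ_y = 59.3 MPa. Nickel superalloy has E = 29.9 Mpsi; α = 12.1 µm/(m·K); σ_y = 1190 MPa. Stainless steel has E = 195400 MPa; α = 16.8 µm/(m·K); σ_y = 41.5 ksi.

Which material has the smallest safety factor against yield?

stainless steel

Per material, after unit conversion:
  borosilicate glass: E = 64.74, α = 3.46, σ_y = 59.30 → σ = 48.2 MPa, n = 1.23
  nickel superalloy: E = 206.2, α = 12.1, σ_y = 1190 → σ = 536 MPa, n = 2.22
  stainless steel: E = 195.4, α = 16.8, σ_y = 286.1 → σ = 706 MPa, n = 0.405
The minimum is stainless steel at n = 0.405.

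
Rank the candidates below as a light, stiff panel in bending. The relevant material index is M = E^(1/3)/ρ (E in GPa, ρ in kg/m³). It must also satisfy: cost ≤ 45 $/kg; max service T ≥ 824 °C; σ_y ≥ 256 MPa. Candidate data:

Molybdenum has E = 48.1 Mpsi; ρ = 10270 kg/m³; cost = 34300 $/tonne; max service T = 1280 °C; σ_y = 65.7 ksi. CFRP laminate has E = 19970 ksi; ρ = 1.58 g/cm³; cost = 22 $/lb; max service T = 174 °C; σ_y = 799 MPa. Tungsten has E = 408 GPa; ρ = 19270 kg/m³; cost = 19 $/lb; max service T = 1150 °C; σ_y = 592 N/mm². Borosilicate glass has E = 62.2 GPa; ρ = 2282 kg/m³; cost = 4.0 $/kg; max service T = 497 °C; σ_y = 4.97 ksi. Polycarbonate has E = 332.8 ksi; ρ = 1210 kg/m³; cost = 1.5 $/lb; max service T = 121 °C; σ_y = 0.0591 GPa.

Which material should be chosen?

molybdenum

Screen on constraints: cost ≤ 45 $/kg; max service T ≥ 824 °C; σ_y ≥ 256 MPa. Survivors: molybdenum, tungsten.
Putting every candidate on a common basis:
  molybdenum: E = 331.6 GPa, ρ = 10270 kg/m³
  tungsten: E = 408.0 GPa, ρ = 19270 kg/m³
  molybdenum: M = 0.674×10⁻³
  tungsten: M = 0.385×10⁻³
The maximum is for molybdenum.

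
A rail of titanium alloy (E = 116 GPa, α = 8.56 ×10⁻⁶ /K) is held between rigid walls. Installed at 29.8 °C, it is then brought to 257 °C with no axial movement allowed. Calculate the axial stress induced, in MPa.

ΔT = 227.2 K. Constrained thermal stress σ = E·α·ΔT = 116.0×10³ MPa × 8.56×10⁻⁶ × 227.2 = 226 MPa (compressive).

226 MPa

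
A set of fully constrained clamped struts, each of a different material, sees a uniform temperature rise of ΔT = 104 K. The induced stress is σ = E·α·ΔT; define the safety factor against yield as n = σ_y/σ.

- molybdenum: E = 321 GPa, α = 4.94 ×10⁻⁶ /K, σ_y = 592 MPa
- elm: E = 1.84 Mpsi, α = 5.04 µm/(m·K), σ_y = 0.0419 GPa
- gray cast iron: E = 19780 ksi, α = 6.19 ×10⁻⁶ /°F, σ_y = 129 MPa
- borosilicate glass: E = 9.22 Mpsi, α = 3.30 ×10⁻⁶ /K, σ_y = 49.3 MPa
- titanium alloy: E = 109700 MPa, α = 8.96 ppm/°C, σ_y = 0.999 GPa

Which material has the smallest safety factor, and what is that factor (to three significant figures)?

gray cast iron, n = 0.816

With everything in SI (GPa, ×10⁻⁶/K, MPa):
  molybdenum: E = 321.0, α = 4.94, σ_y = 592.0 → σ = 165 MPa, n = 3.59
  elm: E = 12.69, α = 5.04, σ_y = 41.90 → σ = 6.65 MPa, n = 6.30
  gray cast iron: E = 136.4, α = 11.1, σ_y = 129.0 → σ = 158 MPa, n = 0.816
  borosilicate glass: E = 63.57, α = 3.30, σ_y = 49.30 → σ = 21.8 MPa, n = 2.26
  titanium alloy: E = 109.7, α = 8.96, σ_y = 999.0 → σ = 102 MPa, n = 9.77
Gray cast iron has the lowest safety factor, n = 0.816.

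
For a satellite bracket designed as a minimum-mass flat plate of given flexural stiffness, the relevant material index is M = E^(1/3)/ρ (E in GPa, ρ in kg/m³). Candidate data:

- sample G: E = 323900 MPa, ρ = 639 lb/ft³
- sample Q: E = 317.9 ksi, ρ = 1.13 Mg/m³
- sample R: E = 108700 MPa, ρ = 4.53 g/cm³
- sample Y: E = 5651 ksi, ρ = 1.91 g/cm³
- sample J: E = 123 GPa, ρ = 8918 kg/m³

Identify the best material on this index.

sample Y

Normalizing units and computing the index:
  sample G: E = 323.9 GPa, ρ = 10240 kg/m³
  sample Q: E = 2.192 GPa, ρ = 1130 kg/m³
  sample R: E = 108.7 GPa, ρ = 4530 kg/m³
  sample Y: E = 38.96 GPa, ρ = 1910 kg/m³
  sample J: E = 123.0 GPa, ρ = 8918 kg/m³
  sample Y: M = 1.77×10⁻³
  sample Q: M = 1.15×10⁻³
  sample R: M = 1.05×10⁻³
  sample G: M = 0.671×10⁻³
  sample J: M = 0.558×10⁻³
Sample Y has the largest M.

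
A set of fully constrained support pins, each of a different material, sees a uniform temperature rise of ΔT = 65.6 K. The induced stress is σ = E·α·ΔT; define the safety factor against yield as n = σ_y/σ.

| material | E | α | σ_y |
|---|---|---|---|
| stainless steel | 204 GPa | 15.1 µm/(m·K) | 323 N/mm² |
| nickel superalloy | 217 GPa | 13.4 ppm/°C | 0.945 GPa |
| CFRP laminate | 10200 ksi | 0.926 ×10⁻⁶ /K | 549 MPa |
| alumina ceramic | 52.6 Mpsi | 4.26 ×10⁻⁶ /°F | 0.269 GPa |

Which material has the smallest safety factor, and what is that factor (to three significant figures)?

With everything in SI (GPa, ×10⁻⁶/K, MPa):
  stainless steel: E = 204.0, α = 15.1, σ_y = 323.0 → σ = 202 MPa, n = 1.60
  nickel superalloy: E = 217.0, α = 13.4, σ_y = 945.0 → σ = 191 MPa, n = 4.95
  CFRP laminate: E = 70.33, α = 0.926, σ_y = 549.0 → σ = 4.27 MPa, n = 129
  alumina ceramic: E = 362.7, α = 7.67, σ_y = 269.0 → σ = 182 MPa, n = 1.47
Alumina ceramic has the lowest safety factor, n = 1.47.

alumina ceramic, n = 1.47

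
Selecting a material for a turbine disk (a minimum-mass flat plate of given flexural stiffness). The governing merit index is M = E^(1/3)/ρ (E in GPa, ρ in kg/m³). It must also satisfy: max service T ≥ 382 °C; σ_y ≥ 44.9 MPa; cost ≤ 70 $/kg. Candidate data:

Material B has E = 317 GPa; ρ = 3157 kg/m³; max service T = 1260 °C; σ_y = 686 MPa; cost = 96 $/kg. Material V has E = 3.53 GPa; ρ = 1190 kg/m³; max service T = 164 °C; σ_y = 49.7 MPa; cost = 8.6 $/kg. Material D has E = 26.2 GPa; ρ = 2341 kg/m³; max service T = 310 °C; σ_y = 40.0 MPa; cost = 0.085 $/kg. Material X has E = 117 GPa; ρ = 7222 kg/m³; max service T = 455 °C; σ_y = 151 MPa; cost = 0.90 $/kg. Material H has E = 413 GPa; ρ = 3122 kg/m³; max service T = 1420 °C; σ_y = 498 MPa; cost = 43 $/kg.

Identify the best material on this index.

material H

Screen on constraints: max service T ≥ 382 °C; σ_y ≥ 44.9 MPa; cost ≤ 70 $/kg. Survivors: material X, material H.
Per-candidate index values:
  material H: M = 2.39×10⁻³
  material X: M = 0.677×10⁻³
Material H ranks first.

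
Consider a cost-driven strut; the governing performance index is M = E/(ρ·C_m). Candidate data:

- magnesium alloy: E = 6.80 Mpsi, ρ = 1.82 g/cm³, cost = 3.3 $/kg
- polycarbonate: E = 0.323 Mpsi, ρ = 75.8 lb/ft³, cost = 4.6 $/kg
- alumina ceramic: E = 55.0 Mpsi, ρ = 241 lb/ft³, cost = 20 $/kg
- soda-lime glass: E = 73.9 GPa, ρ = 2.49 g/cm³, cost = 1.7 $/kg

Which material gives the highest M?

soda-lime glass

Convert each candidate to consistent units, then evaluate M:
  magnesium alloy: E = 46.88 GPa, ρ = 1820 kg/m³, cost = 3.300 $/kg
  polycarbonate: E = 2.227 GPa, ρ = 1214 kg/m³, cost = 4.600 $/kg
  alumina ceramic: E = 379.2 GPa, ρ = 3860 kg/m³, cost = 20.00 $/kg
  soda-lime glass: E = 73.90 GPa, ρ = 2490 kg/m³, cost = 1.700 $/kg
  soda-lime glass: M = 17.5 MN·m per $
  magnesium alloy: M = 7.81 MN·m per $
  alumina ceramic: M = 4.91 MN·m per $
  polycarbonate: M = 0.399 MN·m per $
Highest index: soda-lime glass.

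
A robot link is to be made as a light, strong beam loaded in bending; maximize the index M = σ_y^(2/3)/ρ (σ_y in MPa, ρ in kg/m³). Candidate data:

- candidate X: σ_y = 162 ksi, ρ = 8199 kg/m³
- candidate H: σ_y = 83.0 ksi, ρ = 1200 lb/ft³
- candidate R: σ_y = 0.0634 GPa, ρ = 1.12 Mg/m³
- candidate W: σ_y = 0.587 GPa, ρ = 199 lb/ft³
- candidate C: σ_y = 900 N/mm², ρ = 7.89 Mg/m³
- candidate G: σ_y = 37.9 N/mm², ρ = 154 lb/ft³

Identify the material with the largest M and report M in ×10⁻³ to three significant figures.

candidate W, M = 22.0×10⁻³

Normalizing units and computing the index:
  candidate X: σ_y = 1117 MPa, ρ = 8199 kg/m³
  candidate H: σ_y = 572.3 MPa, ρ = 19220 kg/m³
  candidate R: σ_y = 63.40 MPa, ρ = 1120 kg/m³
  candidate W: σ_y = 587.0 MPa, ρ = 3188 kg/m³
  candidate C: σ_y = 900.0 MPa, ρ = 7890 kg/m³
  candidate G: σ_y = 37.90 MPa, ρ = 2467 kg/m³
  candidate W: M = 22.0×10⁻³
  candidate R: M = 14.2×10⁻³
  candidate X: M = 13.1×10⁻³
  candidate C: M = 11.8×10⁻³
  candidate G: M = 4.57×10⁻³
  candidate H: M = 3.59×10⁻³
Highest index: candidate W.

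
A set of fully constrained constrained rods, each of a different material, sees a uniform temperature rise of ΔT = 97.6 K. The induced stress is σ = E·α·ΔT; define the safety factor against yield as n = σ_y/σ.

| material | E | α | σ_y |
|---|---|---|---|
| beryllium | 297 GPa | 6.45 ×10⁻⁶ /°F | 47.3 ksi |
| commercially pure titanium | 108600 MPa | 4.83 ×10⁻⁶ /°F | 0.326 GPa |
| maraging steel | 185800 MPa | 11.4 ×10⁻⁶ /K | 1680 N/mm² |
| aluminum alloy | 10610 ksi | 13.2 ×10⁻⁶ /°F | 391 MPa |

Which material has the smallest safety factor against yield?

Per material, after unit conversion:
  beryllium: E = 297.0, α = 11.6, σ_y = 326.1 → σ = 337 MPa, n = 0.969
  commercially pure titanium: E = 108.6, α = 8.69, σ_y = 326.0 → σ = 92.2 MPa, n = 3.54
  maraging steel: E = 185.8, α = 11.4, σ_y = 1680 → σ = 207 MPa, n = 8.13
  aluminum alloy: E = 73.15, α = 23.8, σ_y = 391.0 → σ = 170 MPa, n = 2.30
The minimum is beryllium at n = 0.969.

beryllium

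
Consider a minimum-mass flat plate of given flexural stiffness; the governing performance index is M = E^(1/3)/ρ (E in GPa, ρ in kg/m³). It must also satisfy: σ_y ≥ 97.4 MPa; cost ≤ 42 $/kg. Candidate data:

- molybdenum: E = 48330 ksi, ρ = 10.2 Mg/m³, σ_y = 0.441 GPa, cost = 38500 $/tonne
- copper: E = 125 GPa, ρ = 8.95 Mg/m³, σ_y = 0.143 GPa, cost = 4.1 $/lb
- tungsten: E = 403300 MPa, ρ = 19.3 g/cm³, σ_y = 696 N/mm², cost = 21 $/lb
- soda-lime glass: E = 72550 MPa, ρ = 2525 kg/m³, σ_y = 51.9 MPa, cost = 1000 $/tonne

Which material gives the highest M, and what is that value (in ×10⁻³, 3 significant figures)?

Screen on constraints: σ_y ≥ 97.4 MPa; cost ≤ 42 $/kg. Survivors: molybdenum, copper.
In SI units:
  molybdenum: E = 333.2 GPa, ρ = 10200 kg/m³
  copper: E = 125.0 GPa, ρ = 8950 kg/m³
  molybdenum: M = 0.680×10⁻³
  copper: M = 0.559×10⁻³
Highest index: molybdenum.

molybdenum, M = 0.680×10⁻³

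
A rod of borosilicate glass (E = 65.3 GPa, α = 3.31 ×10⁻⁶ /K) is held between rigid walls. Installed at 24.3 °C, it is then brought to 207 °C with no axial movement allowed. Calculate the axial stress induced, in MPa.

39.5 MPa

ΔT = 182.7 K. Constrained thermal stress σ = E·α·ΔT = 65.30×10³ MPa × 3.31×10⁻⁶ × 182.7 = 39.5 MPa (compressive).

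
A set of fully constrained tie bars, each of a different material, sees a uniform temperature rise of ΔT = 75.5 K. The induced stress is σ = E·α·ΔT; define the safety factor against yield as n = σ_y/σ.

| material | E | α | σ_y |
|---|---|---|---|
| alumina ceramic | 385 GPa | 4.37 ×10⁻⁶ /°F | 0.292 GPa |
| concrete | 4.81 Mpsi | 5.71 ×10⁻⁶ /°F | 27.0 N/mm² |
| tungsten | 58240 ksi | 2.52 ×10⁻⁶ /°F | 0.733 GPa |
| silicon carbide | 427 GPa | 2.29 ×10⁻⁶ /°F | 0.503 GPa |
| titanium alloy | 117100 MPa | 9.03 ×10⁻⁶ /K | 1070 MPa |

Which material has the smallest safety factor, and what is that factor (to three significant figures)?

concrete, n = 1.05

With everything in SI (GPa, ×10⁻⁶/K, MPa):
  alumina ceramic: E = 385.0, α = 7.87, σ_y = 292.0 → σ = 229 MPa, n = 1.28
  concrete: E = 33.16, α = 10.3, σ_y = 27.00 → σ = 25.7 MPa, n = 1.05
  tungsten: E = 401.6, α = 4.54, σ_y = 733.0 → σ = 138 MPa, n = 5.33
  silicon carbide: E = 427.0, α = 4.12, σ_y = 503.0 → σ = 133 MPa, n = 3.79
  titanium alloy: E = 117.1, α = 9.03, σ_y = 1070 → σ = 79.8 MPa, n = 13.4
Smallest n: concrete with n = 1.05.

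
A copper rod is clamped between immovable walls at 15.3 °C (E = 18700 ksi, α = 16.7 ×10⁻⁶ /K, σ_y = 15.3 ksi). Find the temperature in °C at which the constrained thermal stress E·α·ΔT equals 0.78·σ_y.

53.5 °C

E = 18700 ksi = 128.9 GPa.
σ_y = 15.3 ksi = 105.5 MPa.
E·α·ΔT = 82.28 MPa ⇒ ΔT = 82.28 / (128.9×10³ × 16.7×10⁻⁶) = 38.21 K.
T = 15.3 + 38.21 = 53.51 °C.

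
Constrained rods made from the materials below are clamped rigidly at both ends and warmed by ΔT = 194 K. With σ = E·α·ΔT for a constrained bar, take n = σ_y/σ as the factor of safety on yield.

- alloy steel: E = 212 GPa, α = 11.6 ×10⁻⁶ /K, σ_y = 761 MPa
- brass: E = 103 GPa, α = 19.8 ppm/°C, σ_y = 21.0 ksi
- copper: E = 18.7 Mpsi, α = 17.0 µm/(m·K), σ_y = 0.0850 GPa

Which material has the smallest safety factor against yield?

copper

With everything in SI (GPa, ×10⁻⁶/K, MPa):
  alloy steel: E = 212.0, α = 11.6, σ_y = 761.0 → σ = 477 MPa, n = 1.60
  brass: E = 103.0, α = 19.8, σ_y = 144.8 → σ = 396 MPa, n = 0.366
  copper: E = 128.9, α = 17.0, σ_y = 85.00 → σ = 425 MPa, n = 0.200
Smallest n: copper with n = 0.200.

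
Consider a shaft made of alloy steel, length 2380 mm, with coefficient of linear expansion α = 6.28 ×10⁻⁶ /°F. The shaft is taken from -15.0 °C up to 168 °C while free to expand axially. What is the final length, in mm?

2384.9 mm

Convert α: 6.28×10⁻⁶/°F × (9/5) = 11.3×10⁻⁶/K.
ΔT = 168 − (-15.0) = 183.0 K.
ΔL = α·L₀·ΔT = 11.3×10⁻⁶ × 2380 mm × 183.0 K = 4.92 mm.
L = L₀ + ΔL = 2380 + 4.92 = 2384.9 mm.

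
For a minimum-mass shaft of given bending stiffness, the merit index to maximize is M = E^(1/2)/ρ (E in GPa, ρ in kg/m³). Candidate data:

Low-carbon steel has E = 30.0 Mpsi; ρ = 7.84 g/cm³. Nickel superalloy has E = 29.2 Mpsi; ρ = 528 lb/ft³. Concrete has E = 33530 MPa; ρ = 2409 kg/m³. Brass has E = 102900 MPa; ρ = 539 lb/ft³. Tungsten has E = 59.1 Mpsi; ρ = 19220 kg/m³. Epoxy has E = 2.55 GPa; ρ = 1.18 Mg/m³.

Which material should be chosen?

Convert each candidate to consistent units, then evaluate M:
  low-carbon steel: E = 206.8 GPa, ρ = 7840 kg/m³
  nickel superalloy: E = 201.3 GPa, ρ = 8458 kg/m³
  concrete: E = 33.53 GPa, ρ = 2409 kg/m³
  brass: E = 102.9 GPa, ρ = 8634 kg/m³
  tungsten: E = 407.5 GPa, ρ = 19220 kg/m³
  epoxy: E = 2.550 GPa, ρ = 1180 kg/m³
  concrete: M = 2.40×10⁻³
  low-carbon steel: M = 1.83×10⁻³
  nickel superalloy: M = 1.68×10⁻³
  epoxy: M = 1.35×10⁻³
  brass: M = 1.17×10⁻³
  tungsten: M = 1.05×10⁻³
Concrete has the largest M.

concrete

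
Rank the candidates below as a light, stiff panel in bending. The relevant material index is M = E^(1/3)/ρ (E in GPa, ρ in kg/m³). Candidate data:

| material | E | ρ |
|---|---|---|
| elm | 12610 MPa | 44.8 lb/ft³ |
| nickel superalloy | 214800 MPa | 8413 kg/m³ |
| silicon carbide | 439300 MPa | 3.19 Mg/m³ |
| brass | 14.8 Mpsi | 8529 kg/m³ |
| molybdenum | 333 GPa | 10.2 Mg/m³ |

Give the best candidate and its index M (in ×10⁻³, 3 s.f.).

After converting to SI:
  elm: E = 12.61 GPa, ρ = 717.6 kg/m³
  nickel superalloy: E = 214.8 GPa, ρ = 8413 kg/m³
  silicon carbide: E = 439.3 GPa, ρ = 3190 kg/m³
  brass: E = 102.0 GPa, ρ = 8529 kg/m³
  molybdenum: E = 333.0 GPa, ρ = 10200 kg/m³
  elm: M = 3.24×10⁻³
  silicon carbide: M = 2.38×10⁻³
  nickel superalloy: M = 0.712×10⁻³
  molybdenum: M = 0.680×10⁻³
  brass: M = 0.548×10⁻³
Elm has the largest M.

elm, M = 3.24×10⁻³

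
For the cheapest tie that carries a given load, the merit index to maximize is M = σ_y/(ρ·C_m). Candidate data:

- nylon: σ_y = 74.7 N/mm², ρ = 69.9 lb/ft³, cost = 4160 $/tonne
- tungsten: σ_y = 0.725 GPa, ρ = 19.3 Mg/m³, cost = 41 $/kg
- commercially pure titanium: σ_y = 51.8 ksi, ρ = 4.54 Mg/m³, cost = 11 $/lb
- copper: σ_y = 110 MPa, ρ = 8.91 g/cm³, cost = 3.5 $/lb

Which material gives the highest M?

nylon

Convert each candidate to consistent units, then evaluate M:
  nylon: σ_y = 74.70 MPa, ρ = 1120 kg/m³, cost = 4.160 $/kg
  tungsten: σ_y = 725.0 MPa, ρ = 19300 kg/m³, cost = 41.00 $/kg
  commercially pure titanium: σ_y = 357.1 MPa, ρ = 4540 kg/m³, cost = 24.25 $/kg
  copper: σ_y = 110.0 MPa, ρ = 8910 kg/m³, cost = 7.716 $/kg
  nylon: M = 16.0 kN·m per $
  commercially pure titanium: M = 3.24 kN·m per $
  copper: M = 1.60 kN·m per $
  tungsten: M = 0.916 kN·m per $
Nylon has the largest M.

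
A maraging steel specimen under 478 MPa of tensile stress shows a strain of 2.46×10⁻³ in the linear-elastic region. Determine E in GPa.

194 GPa

E = σ/ε = 478 MPa / 2.46×10⁻³ = 194300 MPa = 194 GPa.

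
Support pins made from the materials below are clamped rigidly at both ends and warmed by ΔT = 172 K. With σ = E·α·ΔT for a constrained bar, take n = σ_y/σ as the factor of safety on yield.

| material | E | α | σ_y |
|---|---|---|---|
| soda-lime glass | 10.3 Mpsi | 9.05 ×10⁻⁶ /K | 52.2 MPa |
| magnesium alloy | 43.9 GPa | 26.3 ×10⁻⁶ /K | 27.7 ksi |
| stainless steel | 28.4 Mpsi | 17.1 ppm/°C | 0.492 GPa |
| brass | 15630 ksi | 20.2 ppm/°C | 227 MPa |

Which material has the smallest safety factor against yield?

Converting E to GPa, α to ×10⁻⁶/K, σ_y to MPa, then σ and n for each:
  soda-lime glass: E = 71.02, α = 9.05, σ_y = 52.20 → σ = 111 MPa, n = 0.472
  magnesium alloy: E = 43.90, α = 26.3, σ_y = 191.0 → σ = 199 MPa, n = 0.962
  stainless steel: E = 195.8, α = 17.1, σ_y = 492.0 → σ = 576 MPa, n = 0.854
  brass: E = 107.8, α = 20.2, σ_y = 227.0 → σ = 374 MPa, n = 0.606
Smallest n: soda-lime glass with n = 0.472.

soda-lime glass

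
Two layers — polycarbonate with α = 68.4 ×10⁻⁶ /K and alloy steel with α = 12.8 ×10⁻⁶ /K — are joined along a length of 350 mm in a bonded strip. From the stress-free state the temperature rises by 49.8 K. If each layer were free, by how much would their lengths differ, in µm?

969 µm

Δα = |68.4 − 12.8|×10⁻⁶/K = 55.6×10⁻⁶/K.
ΔL_mismatch = Δα·L·ΔT = 55.6×10⁻⁶ × 350.0 mm × 49.8 K = 969 µm.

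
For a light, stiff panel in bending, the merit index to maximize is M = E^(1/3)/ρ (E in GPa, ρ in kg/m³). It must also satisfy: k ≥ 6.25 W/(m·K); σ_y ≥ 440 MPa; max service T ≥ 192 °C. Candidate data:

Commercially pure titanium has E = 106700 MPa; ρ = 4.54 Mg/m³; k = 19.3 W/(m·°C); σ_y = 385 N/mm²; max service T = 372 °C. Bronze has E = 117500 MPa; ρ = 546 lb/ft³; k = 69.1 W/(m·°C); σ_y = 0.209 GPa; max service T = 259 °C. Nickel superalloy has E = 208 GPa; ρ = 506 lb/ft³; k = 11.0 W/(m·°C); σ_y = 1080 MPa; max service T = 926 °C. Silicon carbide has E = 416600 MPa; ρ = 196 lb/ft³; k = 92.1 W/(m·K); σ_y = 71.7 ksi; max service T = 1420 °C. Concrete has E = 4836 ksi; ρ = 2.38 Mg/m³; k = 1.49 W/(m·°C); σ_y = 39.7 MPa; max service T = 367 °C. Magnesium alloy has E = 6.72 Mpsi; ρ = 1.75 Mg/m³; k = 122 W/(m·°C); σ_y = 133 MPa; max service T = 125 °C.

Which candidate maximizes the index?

Screen on constraints: k ≥ 6.25 W/(m·K); σ_y ≥ 440 MPa; max service T ≥ 192 °C. Survivors: nickel superalloy, silicon carbide.
Convert each candidate to consistent units, then evaluate M:
  nickel superalloy: E = 208.0 GPa, ρ = 8105 kg/m³
  silicon carbide: E = 416.6 GPa, ρ = 3140 kg/m³
  silicon carbide: M = 2.38×10⁻³
  nickel superalloy: M = 0.731×10⁻³
The maximum is for silicon carbide.

silicon carbide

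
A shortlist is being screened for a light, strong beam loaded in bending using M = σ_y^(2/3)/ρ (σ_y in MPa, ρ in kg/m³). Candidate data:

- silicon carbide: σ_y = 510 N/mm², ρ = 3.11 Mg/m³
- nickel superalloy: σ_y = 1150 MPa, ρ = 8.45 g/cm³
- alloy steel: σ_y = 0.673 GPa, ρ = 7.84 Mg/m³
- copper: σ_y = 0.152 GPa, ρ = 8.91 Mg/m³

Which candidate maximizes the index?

Putting every candidate on a common basis:
  silicon carbide: σ_y = 510.0 MPa, ρ = 3110 kg/m³
  nickel superalloy: σ_y = 1150 MPa, ρ = 8450 kg/m³
  alloy steel: σ_y = 673.0 MPa, ρ = 7840 kg/m³
  copper: σ_y = 152.0 MPa, ρ = 8910 kg/m³
  silicon carbide: M = 20.5×10⁻³
  nickel superalloy: M = 13.0×10⁻³
  alloy steel: M = 9.80×10⁻³
  copper: M = 3.20×10⁻³
The maximum is for silicon carbide.

silicon carbide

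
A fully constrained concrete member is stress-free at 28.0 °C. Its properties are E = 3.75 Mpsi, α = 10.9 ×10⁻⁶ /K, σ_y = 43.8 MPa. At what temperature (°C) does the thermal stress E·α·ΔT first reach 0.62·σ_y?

E = 3.75 Mpsi = 25.86 GPa.
E·α·ΔT = 27.16 MPa ⇒ ΔT = 27.16 / (25.86×10³ × 10.9×10⁻⁶) = 96.36 K.
T = 28.0 + 96.36 = 124.4 °C.

124 °C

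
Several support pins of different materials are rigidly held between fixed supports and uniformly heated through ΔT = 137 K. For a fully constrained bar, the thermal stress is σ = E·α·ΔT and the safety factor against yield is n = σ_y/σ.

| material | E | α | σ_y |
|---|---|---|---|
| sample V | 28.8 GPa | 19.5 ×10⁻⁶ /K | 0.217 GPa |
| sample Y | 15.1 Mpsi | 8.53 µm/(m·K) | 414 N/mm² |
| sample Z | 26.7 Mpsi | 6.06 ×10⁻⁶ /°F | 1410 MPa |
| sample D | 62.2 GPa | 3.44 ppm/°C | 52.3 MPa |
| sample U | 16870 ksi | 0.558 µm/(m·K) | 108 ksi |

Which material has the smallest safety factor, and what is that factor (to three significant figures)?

sample D, n = 1.78

In consistent units (E in GPa, α in ×10⁻⁶/K, σ_y in MPa):
  sample V: E = 28.80, α = 19.5, σ_y = 217.0 → σ = 76.9 MPa, n = 2.82
  sample Y: E = 104.1, α = 8.53, σ_y = 414.0 → σ = 122 MPa, n = 3.40
  sample Z: E = 184.1, α = 10.9, σ_y = 1410 → σ = 275 MPa, n = 5.13
  sample D: E = 62.20, α = 3.44, σ_y = 52.30 → σ = 29.3 MPa, n = 1.78
  sample U: E = 116.3, α = 0.558, σ_y = 744.6 → σ = 8.89 MPa, n = 83.7
Smallest n: sample D with n = 1.78.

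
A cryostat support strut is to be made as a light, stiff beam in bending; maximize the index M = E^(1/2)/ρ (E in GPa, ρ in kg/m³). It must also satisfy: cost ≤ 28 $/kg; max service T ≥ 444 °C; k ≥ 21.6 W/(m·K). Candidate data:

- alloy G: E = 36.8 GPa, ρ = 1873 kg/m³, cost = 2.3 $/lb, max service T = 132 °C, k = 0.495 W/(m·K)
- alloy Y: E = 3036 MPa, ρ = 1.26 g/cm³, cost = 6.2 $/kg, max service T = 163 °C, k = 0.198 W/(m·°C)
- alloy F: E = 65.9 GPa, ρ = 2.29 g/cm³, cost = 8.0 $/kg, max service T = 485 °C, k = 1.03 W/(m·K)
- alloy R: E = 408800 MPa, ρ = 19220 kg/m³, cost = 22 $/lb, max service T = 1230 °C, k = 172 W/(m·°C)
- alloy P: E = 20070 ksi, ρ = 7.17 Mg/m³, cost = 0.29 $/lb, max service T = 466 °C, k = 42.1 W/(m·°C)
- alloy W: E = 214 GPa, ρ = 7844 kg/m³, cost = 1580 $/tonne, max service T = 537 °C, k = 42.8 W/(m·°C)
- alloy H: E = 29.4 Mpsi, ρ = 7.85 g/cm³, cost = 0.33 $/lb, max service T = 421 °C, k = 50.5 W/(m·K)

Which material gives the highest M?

alloy W

Screen on constraints: cost ≤ 28 $/kg; max service T ≥ 444 °C; k ≥ 21.6 W/(m·K). Survivors: alloy P, alloy W.
After converting to SI:
  alloy P: E = 138.4 GPa, ρ = 7170 kg/m³
  alloy W: E = 214.0 GPa, ρ = 7844 kg/m³
  alloy W: M = 1.86×10⁻³
  alloy P: M = 1.64×10⁻³
Alloy W ranks first.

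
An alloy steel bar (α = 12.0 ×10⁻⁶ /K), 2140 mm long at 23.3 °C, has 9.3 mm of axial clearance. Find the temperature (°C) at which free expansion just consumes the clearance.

385 °C

α·L₀·ΔT = 9.3 mm ⇒ ΔT = 9.3 / (12.0×10⁻⁶ × 2140.0) = 362.1 K.
T = 23.3 + 362.1 = 385.4 °C.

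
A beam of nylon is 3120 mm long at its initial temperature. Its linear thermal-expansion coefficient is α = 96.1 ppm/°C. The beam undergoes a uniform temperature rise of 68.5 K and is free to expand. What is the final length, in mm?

ΔL = α·L₀·ΔT = 96.1×10⁻⁶ × 3120 mm × 68.50 K = 20.5 mm.
L = L₀ + ΔL = 3120 + 20.5 = 3140.5 mm.

3140.5 mm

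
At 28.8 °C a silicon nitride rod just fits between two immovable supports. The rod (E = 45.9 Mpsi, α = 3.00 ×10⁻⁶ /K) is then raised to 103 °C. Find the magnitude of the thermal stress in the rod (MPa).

E = 45.9 Mpsi = 316.5 GPa.
ΔT = 74.20 K. Constrained thermal stress σ = E·α·ΔT = 316.5×10³ MPa × 3.00×10⁻⁶ × 74.20 = 70.4 MPa (compressive).

70.4 MPa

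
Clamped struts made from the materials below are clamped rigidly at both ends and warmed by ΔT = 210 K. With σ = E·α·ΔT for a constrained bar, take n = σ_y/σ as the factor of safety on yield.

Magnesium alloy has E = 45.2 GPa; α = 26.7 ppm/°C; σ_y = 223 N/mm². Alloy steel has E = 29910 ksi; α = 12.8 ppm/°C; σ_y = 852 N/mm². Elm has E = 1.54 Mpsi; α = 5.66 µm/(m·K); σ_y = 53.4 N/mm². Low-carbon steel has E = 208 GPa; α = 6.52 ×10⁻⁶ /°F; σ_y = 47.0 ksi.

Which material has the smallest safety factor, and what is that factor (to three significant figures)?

low-carbon steel, n = 0.632

In consistent units (E in GPa, α in ×10⁻⁶/K, σ_y in MPa):
  magnesium alloy: E = 45.20, α = 26.7, σ_y = 223.0 → σ = 253 MPa, n = 0.880
  alloy steel: E = 206.2, α = 12.8, σ_y = 852.0 → σ = 554 MPa, n = 1.54
  elm: E = 10.62, α = 5.66, σ_y = 53.40 → σ = 12.6 MPa, n = 4.23
  low-carbon steel: E = 208.0, α = 11.7, σ_y = 324.1 → σ = 513 MPa, n = 0.632
The minimum is low-carbon steel at n = 0.632.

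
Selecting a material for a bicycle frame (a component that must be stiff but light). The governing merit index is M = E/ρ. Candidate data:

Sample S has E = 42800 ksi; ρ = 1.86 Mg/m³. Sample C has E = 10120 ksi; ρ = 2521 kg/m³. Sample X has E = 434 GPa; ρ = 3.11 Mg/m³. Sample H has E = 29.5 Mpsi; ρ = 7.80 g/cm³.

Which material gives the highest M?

Normalizing units and computing the index:
  sample S: E = 295.1 GPa, ρ = 1860 kg/m³
  sample C: E = 69.77 GPa, ρ = 2521 kg/m³
  sample X: E = 434.0 GPa, ρ = 3110 kg/m³
  sample H: E = 203.4 GPa, ρ = 7800 kg/m³
  sample S: M = 159 MN·m/kg
  sample X: M = 140 MN·m/kg
  sample C: M = 27.7 MN·m/kg
  sample H: M = 26.1 MN·m/kg
Sample S ranks first.

sample S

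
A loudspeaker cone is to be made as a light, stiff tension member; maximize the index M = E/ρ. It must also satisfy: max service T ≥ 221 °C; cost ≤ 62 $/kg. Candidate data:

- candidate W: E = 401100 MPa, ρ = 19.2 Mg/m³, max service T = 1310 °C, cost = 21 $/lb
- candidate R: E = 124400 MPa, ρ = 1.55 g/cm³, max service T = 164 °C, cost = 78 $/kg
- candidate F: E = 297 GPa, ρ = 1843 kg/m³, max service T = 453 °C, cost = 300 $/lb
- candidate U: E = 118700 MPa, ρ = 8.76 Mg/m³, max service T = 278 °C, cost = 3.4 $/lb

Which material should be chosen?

candidate W

Screen on constraints: max service T ≥ 221 °C; cost ≤ 62 $/kg. Survivors: candidate W, candidate U.
Putting every candidate on a common basis:
  candidate W: E = 401.1 GPa, ρ = 19200 kg/m³
  candidate U: E = 118.7 GPa, ρ = 8760 kg/m³
  candidate W: M = 20.9 MN·m/kg
  candidate U: M = 13.6 MN·m/kg
Highest index: candidate W.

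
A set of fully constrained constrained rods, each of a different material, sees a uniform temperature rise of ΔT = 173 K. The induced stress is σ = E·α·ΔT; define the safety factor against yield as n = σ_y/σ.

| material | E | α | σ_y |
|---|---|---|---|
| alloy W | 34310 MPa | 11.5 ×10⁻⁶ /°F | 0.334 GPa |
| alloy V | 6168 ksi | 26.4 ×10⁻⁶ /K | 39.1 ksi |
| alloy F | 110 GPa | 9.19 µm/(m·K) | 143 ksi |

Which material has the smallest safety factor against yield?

In consistent units (E in GPa, α in ×10⁻⁶/K, σ_y in MPa):
  alloy W: E = 34.31, α = 20.7, σ_y = 334.0 → σ = 123 MPa, n = 2.72
  alloy V: E = 42.53, α = 26.4, σ_y = 269.6 → σ = 194 MPa, n = 1.39
  alloy F: E = 110.0, α = 9.19, σ_y = 986.0 → σ = 175 MPa, n = 5.64
Alloy V has the lowest safety factor, n = 1.39.

alloy V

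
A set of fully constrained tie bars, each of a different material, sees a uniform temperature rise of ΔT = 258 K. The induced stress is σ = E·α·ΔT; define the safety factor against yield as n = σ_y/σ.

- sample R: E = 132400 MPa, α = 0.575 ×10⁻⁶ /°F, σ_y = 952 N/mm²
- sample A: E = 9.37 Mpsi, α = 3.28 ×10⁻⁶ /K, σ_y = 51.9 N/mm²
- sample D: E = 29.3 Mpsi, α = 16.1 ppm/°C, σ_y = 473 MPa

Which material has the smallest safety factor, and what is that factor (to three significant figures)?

sample D, n = 0.564

Per material, after unit conversion:
  sample R: E = 132.4, α = 1.03, σ_y = 952.0 → σ = 35.4 MPa, n = 26.9
  sample A: E = 64.60, α = 3.28, σ_y = 51.90 → σ = 54.7 MPa, n = 0.949
  sample D: E = 202.0, α = 16.1, σ_y = 473.0 → σ = 839 MPa, n = 0.564
Sample D has the lowest safety factor, n = 0.564.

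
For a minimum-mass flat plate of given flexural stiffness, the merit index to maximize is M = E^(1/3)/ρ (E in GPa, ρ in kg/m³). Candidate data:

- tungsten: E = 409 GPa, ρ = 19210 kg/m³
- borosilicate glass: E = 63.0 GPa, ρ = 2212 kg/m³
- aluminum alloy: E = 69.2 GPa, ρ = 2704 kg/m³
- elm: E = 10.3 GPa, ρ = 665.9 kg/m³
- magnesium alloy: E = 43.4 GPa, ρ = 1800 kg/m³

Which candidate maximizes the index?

elm

Evaluate M for each candidate:
  elm: M = 3.27×10⁻³
  magnesium alloy: M = 1.95×10⁻³
  borosilicate glass: M = 1.80×10⁻³
  aluminum alloy: M = 1.52×10⁻³
  tungsten: M = 0.386×10⁻³
The maximum is for elm.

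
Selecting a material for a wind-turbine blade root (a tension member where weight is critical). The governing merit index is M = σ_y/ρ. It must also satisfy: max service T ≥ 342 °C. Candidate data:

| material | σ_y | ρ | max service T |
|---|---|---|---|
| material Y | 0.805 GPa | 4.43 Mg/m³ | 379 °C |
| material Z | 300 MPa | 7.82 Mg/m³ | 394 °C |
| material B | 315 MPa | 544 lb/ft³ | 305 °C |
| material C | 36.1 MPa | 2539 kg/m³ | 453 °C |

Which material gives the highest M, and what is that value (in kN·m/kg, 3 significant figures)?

material Y, M = 182 kN·m/kg

Screen on constraints: max service T ≥ 342 °C. Survivors: material Y, material Z, material C.
After converting to SI:
  material Y: σ_y = 805.0 MPa, ρ = 4430 kg/m³
  material Z: σ_y = 300.0 MPa, ρ = 7820 kg/m³
  material C: σ_y = 36.10 MPa, ρ = 2539 kg/m³
  material Y: M = 182 kN·m/kg
  material Z: M = 38.4 kN·m/kg
  material C: M = 14.2 kN·m/kg
Material Y ranks first.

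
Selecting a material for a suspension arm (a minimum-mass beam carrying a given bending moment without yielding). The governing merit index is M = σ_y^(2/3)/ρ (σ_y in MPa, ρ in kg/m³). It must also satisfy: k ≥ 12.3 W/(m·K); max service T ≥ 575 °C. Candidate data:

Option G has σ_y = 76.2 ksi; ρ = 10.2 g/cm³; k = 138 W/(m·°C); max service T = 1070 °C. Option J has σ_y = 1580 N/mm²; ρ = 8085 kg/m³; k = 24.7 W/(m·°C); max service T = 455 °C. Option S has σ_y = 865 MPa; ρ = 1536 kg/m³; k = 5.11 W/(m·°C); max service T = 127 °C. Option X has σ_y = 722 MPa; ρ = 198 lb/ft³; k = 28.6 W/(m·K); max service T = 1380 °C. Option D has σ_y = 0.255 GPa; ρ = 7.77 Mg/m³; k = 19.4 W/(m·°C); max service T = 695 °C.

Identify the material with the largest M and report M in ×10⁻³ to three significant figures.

Screen on constraints: k ≥ 12.3 W/(m·K); max service T ≥ 575 °C. Survivors: option G, option X, option D.
Putting every candidate on a common basis:
  option G: σ_y = 525.4 MPa, ρ = 10200 kg/m³
  option X: σ_y = 722.0 MPa, ρ = 3172 kg/m³
  option D: σ_y = 255.0 MPa, ρ = 7770 kg/m³
  option X: M = 25.4×10⁻³
  option G: M = 6.38×10⁻³
  option D: M = 5.18×10⁻³
Highest index: option X.

option X, M = 25.4×10⁻³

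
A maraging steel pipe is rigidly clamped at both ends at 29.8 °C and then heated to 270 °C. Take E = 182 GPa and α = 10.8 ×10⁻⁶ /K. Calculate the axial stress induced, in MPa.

ΔT = 240.2 K. Constrained thermal stress σ = E·α·ΔT = 182.0×10³ MPa × 10.8×10⁻⁶ × 240.2 = 472 MPa (compressive).

472 MPa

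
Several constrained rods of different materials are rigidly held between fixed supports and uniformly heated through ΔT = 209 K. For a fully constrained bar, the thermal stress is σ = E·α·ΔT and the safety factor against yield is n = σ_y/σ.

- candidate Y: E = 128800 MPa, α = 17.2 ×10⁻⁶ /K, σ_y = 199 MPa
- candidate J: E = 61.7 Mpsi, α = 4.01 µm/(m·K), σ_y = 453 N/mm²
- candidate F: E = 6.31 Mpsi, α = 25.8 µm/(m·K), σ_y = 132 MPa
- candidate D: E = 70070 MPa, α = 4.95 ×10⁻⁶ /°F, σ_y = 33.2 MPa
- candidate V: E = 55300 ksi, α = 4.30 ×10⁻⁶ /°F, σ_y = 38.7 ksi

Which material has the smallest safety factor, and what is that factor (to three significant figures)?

Per material, after unit conversion:
  candidate Y: E = 128.8, α = 17.2, σ_y = 199.0 → σ = 463 MPa, n = 0.430
  candidate J: E = 425.4, α = 4.01, σ_y = 453.0 → σ = 357 MPa, n = 1.27
  candidate F: E = 43.51, α = 25.8, σ_y = 132.0 → σ = 235 MPa, n = 0.563
  candidate D: E = 70.07, α = 8.91, σ_y = 33.20 → σ = 130 MPa, n = 0.254
  candidate V: E = 381.3, α = 7.74, σ_y = 266.8 → σ = 617 MPa, n = 0.433
Smallest n: candidate D with n = 0.254.

candidate D, n = 0.254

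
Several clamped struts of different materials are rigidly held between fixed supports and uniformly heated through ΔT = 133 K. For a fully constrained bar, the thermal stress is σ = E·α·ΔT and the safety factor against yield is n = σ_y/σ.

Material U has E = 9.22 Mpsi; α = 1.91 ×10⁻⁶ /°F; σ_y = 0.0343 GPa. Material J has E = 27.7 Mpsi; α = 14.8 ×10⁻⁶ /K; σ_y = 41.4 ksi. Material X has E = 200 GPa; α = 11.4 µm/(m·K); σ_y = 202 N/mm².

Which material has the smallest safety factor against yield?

Per material, after unit conversion:
  material U: E = 63.57, α = 3.44, σ_y = 34.30 → σ = 29.1 MPa, n = 1.18
  material J: E = 191.0, α = 14.8, σ_y = 285.4 → σ = 376 MPa, n = 0.759
  material X: E = 200.0, α = 11.4, σ_y = 202.0 → σ = 303 MPa, n = 0.666
Smallest n: material X with n = 0.666.

material X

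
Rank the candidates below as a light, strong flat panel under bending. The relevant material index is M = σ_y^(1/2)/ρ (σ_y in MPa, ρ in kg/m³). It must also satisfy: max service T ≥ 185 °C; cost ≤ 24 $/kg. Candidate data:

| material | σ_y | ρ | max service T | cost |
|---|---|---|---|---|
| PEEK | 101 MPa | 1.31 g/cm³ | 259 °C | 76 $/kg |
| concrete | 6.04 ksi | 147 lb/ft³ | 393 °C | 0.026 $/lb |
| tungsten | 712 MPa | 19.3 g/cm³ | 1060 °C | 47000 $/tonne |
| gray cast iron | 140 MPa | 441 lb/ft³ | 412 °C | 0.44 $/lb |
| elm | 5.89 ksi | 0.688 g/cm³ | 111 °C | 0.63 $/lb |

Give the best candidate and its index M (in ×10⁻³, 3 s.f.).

concrete, M = 2.74×10⁻³

Screen on constraints: max service T ≥ 185 °C; cost ≤ 24 $/kg. Survivors: concrete, gray cast iron.
After converting to SI:
  concrete: σ_y = 41.64 MPa, ρ = 2355 kg/m³
  gray cast iron: σ_y = 140.0 MPa, ρ = 7064 kg/m³
  concrete: M = 2.74×10⁻³
  gray cast iron: M = 1.67×10⁻³
Highest index: concrete.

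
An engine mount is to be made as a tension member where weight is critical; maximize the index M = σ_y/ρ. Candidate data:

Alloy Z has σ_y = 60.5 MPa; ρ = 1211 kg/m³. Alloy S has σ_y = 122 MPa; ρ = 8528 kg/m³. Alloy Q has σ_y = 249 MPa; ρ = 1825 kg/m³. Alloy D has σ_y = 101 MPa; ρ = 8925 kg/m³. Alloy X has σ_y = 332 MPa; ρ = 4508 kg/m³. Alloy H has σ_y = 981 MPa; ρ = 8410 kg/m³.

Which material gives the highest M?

alloy Q

Computing M directly (units already consistent):
  alloy Q: M = 136 kN·m/kg
  alloy H: M = 117 kN·m/kg
  alloy X: M = 73.6 kN·m/kg
  alloy Z: M = 50.0 kN·m/kg
  alloy S: M = 14.3 kN·m/kg
  alloy D: M = 11.3 kN·m/kg
Alloy Q ranks first.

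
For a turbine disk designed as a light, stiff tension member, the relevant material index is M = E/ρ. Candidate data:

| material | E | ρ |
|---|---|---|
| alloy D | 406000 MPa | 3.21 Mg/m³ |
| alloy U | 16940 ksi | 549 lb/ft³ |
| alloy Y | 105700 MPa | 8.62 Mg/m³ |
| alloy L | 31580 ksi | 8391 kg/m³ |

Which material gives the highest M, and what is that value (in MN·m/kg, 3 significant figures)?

alloy D, M = 126 MN·m/kg

Convert each candidate to consistent units, then evaluate M:
  alloy D: E = 406.0 GPa, ρ = 3210 kg/m³
  alloy U: E = 116.8 GPa, ρ = 8794 kg/m³
  alloy Y: E = 105.7 GPa, ρ = 8620 kg/m³
  alloy L: E = 217.7 GPa, ρ = 8391 kg/m³
  alloy D: M = 126 MN·m/kg
  alloy L: M = 25.9 MN·m/kg
  alloy U: M = 13.3 MN·m/kg
  alloy Y: M = 12.3 MN·m/kg
Alloy D ranks first.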